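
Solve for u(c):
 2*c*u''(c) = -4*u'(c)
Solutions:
 u(c) = C1 + C2/c


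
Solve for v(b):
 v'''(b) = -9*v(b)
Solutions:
 v(b) = C3*exp(-3^(2/3)*b) + (C1*sin(3*3^(1/6)*b/2) + C2*cos(3*3^(1/6)*b/2))*exp(3^(2/3)*b/2)


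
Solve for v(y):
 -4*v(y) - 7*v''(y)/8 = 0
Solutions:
 v(y) = C1*sin(4*sqrt(14)*y/7) + C2*cos(4*sqrt(14)*y/7)


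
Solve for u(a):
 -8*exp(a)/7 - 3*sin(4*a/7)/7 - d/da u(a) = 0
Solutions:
 u(a) = C1 - 8*exp(a)/7 + 3*cos(4*a/7)/4


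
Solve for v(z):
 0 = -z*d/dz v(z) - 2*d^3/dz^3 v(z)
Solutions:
 v(z) = C1 + Integral(C2*airyai(-2^(2/3)*z/2) + C3*airybi(-2^(2/3)*z/2), z)


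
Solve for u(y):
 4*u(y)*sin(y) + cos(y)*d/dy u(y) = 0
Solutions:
 u(y) = C1*cos(y)^4


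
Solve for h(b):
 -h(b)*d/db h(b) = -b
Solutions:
 h(b) = -sqrt(C1 + b^2)
 h(b) = sqrt(C1 + b^2)


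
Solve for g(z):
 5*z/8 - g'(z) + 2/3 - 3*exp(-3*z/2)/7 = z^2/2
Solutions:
 g(z) = C1 - z^3/6 + 5*z^2/16 + 2*z/3 + 2*exp(-3*z/2)/7


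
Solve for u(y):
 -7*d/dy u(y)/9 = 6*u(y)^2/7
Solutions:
 u(y) = 49/(C1 + 54*y)


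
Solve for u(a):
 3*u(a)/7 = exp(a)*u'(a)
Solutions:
 u(a) = C1*exp(-3*exp(-a)/7)


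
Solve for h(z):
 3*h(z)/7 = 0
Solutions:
 h(z) = 0


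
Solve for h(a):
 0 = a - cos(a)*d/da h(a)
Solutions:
 h(a) = C1 + Integral(a/cos(a), a)


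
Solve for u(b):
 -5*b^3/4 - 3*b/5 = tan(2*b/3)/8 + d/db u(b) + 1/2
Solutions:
 u(b) = C1 - 5*b^4/16 - 3*b^2/10 - b/2 + 3*log(cos(2*b/3))/16


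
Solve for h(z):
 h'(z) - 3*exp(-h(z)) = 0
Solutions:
 h(z) = log(C1 + 3*z)


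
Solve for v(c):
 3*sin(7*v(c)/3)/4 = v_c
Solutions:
 -3*c/4 + 3*log(cos(7*v(c)/3) - 1)/14 - 3*log(cos(7*v(c)/3) + 1)/14 = C1


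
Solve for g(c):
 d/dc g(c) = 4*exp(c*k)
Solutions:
 g(c) = C1 + 4*exp(c*k)/k


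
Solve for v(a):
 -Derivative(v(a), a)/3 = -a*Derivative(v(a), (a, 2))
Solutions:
 v(a) = C1 + C2*a^(4/3)


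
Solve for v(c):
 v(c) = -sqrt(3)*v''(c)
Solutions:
 v(c) = C1*sin(3^(3/4)*c/3) + C2*cos(3^(3/4)*c/3)


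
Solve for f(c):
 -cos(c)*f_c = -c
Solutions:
 f(c) = C1 + Integral(c/cos(c), c)


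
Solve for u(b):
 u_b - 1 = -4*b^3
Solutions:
 u(b) = C1 - b^4 + b


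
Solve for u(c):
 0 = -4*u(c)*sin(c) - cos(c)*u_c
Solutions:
 u(c) = C1*cos(c)^4


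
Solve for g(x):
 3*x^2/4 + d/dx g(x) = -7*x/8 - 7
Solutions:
 g(x) = C1 - x^3/4 - 7*x^2/16 - 7*x


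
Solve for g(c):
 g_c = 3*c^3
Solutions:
 g(c) = C1 + 3*c^4/4


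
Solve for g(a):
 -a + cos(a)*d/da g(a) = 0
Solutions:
 g(a) = C1 + Integral(a/cos(a), a)


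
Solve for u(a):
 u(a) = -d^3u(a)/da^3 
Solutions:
 u(a) = C3*exp(-a) + (C1*sin(sqrt(3)*a/2) + C2*cos(sqrt(3)*a/2))*exp(a/2)


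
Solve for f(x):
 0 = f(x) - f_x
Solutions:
 f(x) = C1*exp(x)


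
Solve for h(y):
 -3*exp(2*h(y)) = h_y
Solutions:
 h(y) = log(-sqrt(-1/(C1 - 3*y))) - log(2)/2
 h(y) = log(-1/(C1 - 3*y))/2 - log(2)/2


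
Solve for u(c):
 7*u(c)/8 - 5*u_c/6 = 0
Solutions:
 u(c) = C1*exp(21*c/20)


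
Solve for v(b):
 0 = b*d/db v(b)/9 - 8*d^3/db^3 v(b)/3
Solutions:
 v(b) = C1 + Integral(C2*airyai(3^(2/3)*b/6) + C3*airybi(3^(2/3)*b/6), b)


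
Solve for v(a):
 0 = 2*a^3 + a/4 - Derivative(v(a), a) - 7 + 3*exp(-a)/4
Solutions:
 v(a) = C1 + a^4/2 + a^2/8 - 7*a - 3*exp(-a)/4


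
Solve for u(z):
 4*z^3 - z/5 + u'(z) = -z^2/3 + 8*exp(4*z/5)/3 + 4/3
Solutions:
 u(z) = C1 - z^4 - z^3/9 + z^2/10 + 4*z/3 + 10*exp(4*z/5)/3


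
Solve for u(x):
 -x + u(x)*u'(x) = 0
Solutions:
 u(x) = -sqrt(C1 + x^2)
 u(x) = sqrt(C1 + x^2)


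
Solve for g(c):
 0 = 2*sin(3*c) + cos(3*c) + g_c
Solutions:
 g(c) = C1 - sin(3*c)/3 + 2*cos(3*c)/3


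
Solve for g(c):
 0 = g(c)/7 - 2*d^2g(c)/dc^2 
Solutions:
 g(c) = C1*exp(-sqrt(14)*c/14) + C2*exp(sqrt(14)*c/14)


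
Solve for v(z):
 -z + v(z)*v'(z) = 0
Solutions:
 v(z) = -sqrt(C1 + z^2)
 v(z) = sqrt(C1 + z^2)


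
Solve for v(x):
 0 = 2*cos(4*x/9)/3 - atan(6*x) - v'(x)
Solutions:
 v(x) = C1 - x*atan(6*x) + log(36*x^2 + 1)/12 + 3*sin(4*x/9)/2


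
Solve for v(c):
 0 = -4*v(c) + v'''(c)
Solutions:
 v(c) = C3*exp(2^(2/3)*c) + (C1*sin(2^(2/3)*sqrt(3)*c/2) + C2*cos(2^(2/3)*sqrt(3)*c/2))*exp(-2^(2/3)*c/2)


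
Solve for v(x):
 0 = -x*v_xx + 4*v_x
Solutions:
 v(x) = C1 + C2*x^5


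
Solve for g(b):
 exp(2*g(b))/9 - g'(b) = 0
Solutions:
 g(b) = log(-sqrt(-1/(C1 + b))) - log(2)/2 + log(3)
 g(b) = log(-1/(C1 + b))/2 - log(2)/2 + log(3)


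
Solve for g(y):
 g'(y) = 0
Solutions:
 g(y) = C1


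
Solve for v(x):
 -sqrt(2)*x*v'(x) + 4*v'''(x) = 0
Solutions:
 v(x) = C1 + Integral(C2*airyai(sqrt(2)*x/2) + C3*airybi(sqrt(2)*x/2), x)


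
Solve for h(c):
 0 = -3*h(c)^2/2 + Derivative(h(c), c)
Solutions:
 h(c) = -2/(C1 + 3*c)


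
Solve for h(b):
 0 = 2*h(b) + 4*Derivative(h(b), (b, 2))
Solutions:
 h(b) = C1*sin(sqrt(2)*b/2) + C2*cos(sqrt(2)*b/2)


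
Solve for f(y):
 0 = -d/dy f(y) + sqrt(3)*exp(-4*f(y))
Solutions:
 f(y) = log(-I*(C1 + 4*sqrt(3)*y)^(1/4))
 f(y) = log(I*(C1 + 4*sqrt(3)*y)^(1/4))
 f(y) = log(-(C1 + 4*sqrt(3)*y)^(1/4))
 f(y) = log(C1 + 4*sqrt(3)*y)/4


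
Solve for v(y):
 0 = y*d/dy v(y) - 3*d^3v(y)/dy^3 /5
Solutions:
 v(y) = C1 + Integral(C2*airyai(3^(2/3)*5^(1/3)*y/3) + C3*airybi(3^(2/3)*5^(1/3)*y/3), y)


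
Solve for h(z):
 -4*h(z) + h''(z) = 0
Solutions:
 h(z) = C1*exp(-2*z) + C2*exp(2*z)


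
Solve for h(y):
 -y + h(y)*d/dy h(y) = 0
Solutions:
 h(y) = -sqrt(C1 + y^2)
 h(y) = sqrt(C1 + y^2)


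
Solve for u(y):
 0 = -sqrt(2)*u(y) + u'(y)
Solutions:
 u(y) = C1*exp(sqrt(2)*y)


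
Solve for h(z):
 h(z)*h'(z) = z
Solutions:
 h(z) = -sqrt(C1 + z^2)
 h(z) = sqrt(C1 + z^2)


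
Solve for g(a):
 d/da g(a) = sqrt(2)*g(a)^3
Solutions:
 g(a) = -sqrt(2)*sqrt(-1/(C1 + sqrt(2)*a))/2
 g(a) = sqrt(2)*sqrt(-1/(C1 + sqrt(2)*a))/2


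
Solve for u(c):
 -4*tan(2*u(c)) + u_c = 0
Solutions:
 u(c) = -asin(C1*exp(8*c))/2 + pi/2
 u(c) = asin(C1*exp(8*c))/2


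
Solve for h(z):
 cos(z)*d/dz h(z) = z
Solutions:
 h(z) = C1 + Integral(z/cos(z), z)


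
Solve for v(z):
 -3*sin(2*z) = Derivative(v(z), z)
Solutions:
 v(z) = C1 + 3*cos(2*z)/2


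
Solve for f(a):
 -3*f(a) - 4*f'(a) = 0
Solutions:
 f(a) = C1*exp(-3*a/4)


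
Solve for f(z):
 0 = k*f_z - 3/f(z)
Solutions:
 f(z) = -sqrt(C1 + 6*z/k)
 f(z) = sqrt(C1 + 6*z/k)


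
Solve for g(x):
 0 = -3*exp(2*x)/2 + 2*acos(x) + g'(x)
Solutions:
 g(x) = C1 - 2*x*acos(x) + 2*sqrt(1 - x^2) + 3*exp(2*x)/4


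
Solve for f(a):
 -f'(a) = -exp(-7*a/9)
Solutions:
 f(a) = C1 - 9*exp(-7*a/9)/7


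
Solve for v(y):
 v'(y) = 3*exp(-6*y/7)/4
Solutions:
 v(y) = C1 - 7*exp(-6*y/7)/8


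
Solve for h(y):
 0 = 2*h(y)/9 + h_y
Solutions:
 h(y) = C1*exp(-2*y/9)


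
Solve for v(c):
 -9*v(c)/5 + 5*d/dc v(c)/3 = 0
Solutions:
 v(c) = C1*exp(27*c/25)


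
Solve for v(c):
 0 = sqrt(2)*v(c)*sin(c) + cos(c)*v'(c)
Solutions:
 v(c) = C1*cos(c)^(sqrt(2))


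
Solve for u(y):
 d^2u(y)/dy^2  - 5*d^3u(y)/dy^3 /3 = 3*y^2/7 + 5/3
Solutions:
 u(y) = C1 + C2*y + C3*exp(3*y/5) + y^4/28 + 5*y^3/21 + 85*y^2/42


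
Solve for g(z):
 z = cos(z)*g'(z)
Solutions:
 g(z) = C1 + Integral(z/cos(z), z)


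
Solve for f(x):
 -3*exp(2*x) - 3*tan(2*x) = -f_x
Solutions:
 f(x) = C1 + 3*exp(2*x)/2 - 3*log(cos(2*x))/2


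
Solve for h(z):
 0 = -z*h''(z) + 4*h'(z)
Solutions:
 h(z) = C1 + C2*z^5


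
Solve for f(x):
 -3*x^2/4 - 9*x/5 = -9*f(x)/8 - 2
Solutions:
 f(x) = 2*x^2/3 + 8*x/5 - 16/9


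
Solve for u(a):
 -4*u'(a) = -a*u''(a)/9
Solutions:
 u(a) = C1 + C2*a^37


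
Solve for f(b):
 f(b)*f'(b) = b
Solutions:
 f(b) = -sqrt(C1 + b^2)
 f(b) = sqrt(C1 + b^2)


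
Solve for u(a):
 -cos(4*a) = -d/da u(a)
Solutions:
 u(a) = C1 + sin(4*a)/4


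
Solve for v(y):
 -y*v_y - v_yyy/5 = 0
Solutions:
 v(y) = C1 + Integral(C2*airyai(-5^(1/3)*y) + C3*airybi(-5^(1/3)*y), y)


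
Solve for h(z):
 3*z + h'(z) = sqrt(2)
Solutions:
 h(z) = C1 - 3*z^2/2 + sqrt(2)*z


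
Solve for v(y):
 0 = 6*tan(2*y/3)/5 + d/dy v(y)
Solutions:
 v(y) = C1 + 9*log(cos(2*y/3))/5


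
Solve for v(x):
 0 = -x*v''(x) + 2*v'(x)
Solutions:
 v(x) = C1 + C2*x^3


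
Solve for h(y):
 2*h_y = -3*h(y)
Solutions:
 h(y) = C1*exp(-3*y/2)


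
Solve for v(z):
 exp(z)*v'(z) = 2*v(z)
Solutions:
 v(z) = C1*exp(-2*exp(-z))


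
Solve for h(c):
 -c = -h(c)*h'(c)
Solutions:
 h(c) = -sqrt(C1 + c^2)
 h(c) = sqrt(C1 + c^2)


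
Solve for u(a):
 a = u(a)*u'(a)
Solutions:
 u(a) = -sqrt(C1 + a^2)
 u(a) = sqrt(C1 + a^2)


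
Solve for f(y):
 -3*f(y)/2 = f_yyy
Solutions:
 f(y) = C3*exp(-2^(2/3)*3^(1/3)*y/2) + (C1*sin(2^(2/3)*3^(5/6)*y/4) + C2*cos(2^(2/3)*3^(5/6)*y/4))*exp(2^(2/3)*3^(1/3)*y/4)


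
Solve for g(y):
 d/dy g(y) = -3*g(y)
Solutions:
 g(y) = C1*exp(-3*y)


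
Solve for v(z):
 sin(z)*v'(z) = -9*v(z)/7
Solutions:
 v(z) = C1*(cos(z) + 1)^(9/14)/(cos(z) - 1)^(9/14)


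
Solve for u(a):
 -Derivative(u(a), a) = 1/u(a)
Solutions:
 u(a) = -sqrt(C1 - 2*a)
 u(a) = sqrt(C1 - 2*a)


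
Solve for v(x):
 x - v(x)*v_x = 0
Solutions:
 v(x) = -sqrt(C1 + x^2)
 v(x) = sqrt(C1 + x^2)


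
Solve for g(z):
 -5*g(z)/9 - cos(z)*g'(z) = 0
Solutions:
 g(z) = C1*(sin(z) - 1)^(5/18)/(sin(z) + 1)^(5/18)


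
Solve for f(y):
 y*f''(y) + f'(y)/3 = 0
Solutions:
 f(y) = C1 + C2*y^(2/3)


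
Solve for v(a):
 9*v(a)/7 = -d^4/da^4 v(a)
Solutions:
 v(a) = (C1*sin(sqrt(6)*7^(3/4)*a/14) + C2*cos(sqrt(6)*7^(3/4)*a/14))*exp(-sqrt(6)*7^(3/4)*a/14) + (C3*sin(sqrt(6)*7^(3/4)*a/14) + C4*cos(sqrt(6)*7^(3/4)*a/14))*exp(sqrt(6)*7^(3/4)*a/14)


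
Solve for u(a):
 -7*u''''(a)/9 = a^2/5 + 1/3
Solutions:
 u(a) = C1 + C2*a + C3*a^2 + C4*a^3 - a^6/1400 - a^4/56


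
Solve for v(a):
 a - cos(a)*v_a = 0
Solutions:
 v(a) = C1 + Integral(a/cos(a), a)


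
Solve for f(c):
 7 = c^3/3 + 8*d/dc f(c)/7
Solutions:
 f(c) = C1 - 7*c^4/96 + 49*c/8


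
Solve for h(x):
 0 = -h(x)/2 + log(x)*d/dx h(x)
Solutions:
 h(x) = C1*exp(li(x)/2)


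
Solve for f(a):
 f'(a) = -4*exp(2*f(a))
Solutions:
 f(a) = log(-sqrt(-1/(C1 - 4*a))) - log(2)/2
 f(a) = log(-1/(C1 - 4*a))/2 - log(2)/2


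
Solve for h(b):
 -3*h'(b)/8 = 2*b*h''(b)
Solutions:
 h(b) = C1 + C2*b^(13/16)


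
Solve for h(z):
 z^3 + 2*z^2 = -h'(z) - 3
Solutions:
 h(z) = C1 - z^4/4 - 2*z^3/3 - 3*z


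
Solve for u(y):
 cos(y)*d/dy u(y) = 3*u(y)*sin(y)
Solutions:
 u(y) = C1/cos(y)^3


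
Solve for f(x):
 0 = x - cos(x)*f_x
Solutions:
 f(x) = C1 + Integral(x/cos(x), x)


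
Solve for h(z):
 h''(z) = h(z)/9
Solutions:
 h(z) = C1*exp(-z/3) + C2*exp(z/3)


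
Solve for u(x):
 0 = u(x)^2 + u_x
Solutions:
 u(x) = 1/(C1 + x)


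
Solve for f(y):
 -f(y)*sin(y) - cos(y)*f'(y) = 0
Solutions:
 f(y) = C1*cos(y)


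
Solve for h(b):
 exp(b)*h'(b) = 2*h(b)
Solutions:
 h(b) = C1*exp(-2*exp(-b))


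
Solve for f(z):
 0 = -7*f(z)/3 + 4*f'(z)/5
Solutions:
 f(z) = C1*exp(35*z/12)


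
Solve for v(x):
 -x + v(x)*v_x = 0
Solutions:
 v(x) = -sqrt(C1 + x^2)
 v(x) = sqrt(C1 + x^2)


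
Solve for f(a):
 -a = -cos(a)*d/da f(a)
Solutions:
 f(a) = C1 + Integral(a/cos(a), a)


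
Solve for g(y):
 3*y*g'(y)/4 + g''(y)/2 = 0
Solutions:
 g(y) = C1 + C2*erf(sqrt(3)*y/2)


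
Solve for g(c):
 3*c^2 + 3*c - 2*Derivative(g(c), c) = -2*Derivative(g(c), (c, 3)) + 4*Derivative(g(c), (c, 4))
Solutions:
 g(c) = C1 + C2*exp(c*((6*sqrt(78) + 53)^(-1/3) + 2 + (6*sqrt(78) + 53)^(1/3))/12)*sin(sqrt(3)*c*(-(6*sqrt(78) + 53)^(1/3) + (6*sqrt(78) + 53)^(-1/3))/12) + C3*exp(c*((6*sqrt(78) + 53)^(-1/3) + 2 + (6*sqrt(78) + 53)^(1/3))/12)*cos(sqrt(3)*c*(-(6*sqrt(78) + 53)^(1/3) + (6*sqrt(78) + 53)^(-1/3))/12) + C4*exp(c*(-(6*sqrt(78) + 53)^(1/3) - 1/(6*sqrt(78) + 53)^(1/3) + 1)/6) + c^3/2 + 3*c^2/4 + 3*c


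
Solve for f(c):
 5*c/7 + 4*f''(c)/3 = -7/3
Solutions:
 f(c) = C1 + C2*c - 5*c^3/56 - 7*c^2/8


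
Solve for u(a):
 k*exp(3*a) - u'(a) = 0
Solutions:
 u(a) = C1 + k*exp(3*a)/3


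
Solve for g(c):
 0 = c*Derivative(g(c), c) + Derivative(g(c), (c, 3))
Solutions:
 g(c) = C1 + Integral(C2*airyai(-c) + C3*airybi(-c), c)


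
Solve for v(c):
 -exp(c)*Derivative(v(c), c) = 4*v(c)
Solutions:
 v(c) = C1*exp(4*exp(-c))


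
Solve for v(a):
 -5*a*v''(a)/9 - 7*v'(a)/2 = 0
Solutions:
 v(a) = C1 + C2/a^(53/10)


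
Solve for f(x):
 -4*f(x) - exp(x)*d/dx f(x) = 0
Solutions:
 f(x) = C1*exp(4*exp(-x))


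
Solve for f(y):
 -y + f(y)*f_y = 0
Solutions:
 f(y) = -sqrt(C1 + y^2)
 f(y) = sqrt(C1 + y^2)


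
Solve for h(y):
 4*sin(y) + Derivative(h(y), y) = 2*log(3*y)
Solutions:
 h(y) = C1 + 2*y*log(y) - 2*y + 2*y*log(3) + 4*cos(y)


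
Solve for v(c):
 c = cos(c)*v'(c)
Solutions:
 v(c) = C1 + Integral(c/cos(c), c)


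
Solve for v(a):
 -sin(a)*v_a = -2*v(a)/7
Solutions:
 v(a) = C1*(cos(a) - 1)^(1/7)/(cos(a) + 1)^(1/7)


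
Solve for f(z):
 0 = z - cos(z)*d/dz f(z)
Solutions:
 f(z) = C1 + Integral(z/cos(z), z)


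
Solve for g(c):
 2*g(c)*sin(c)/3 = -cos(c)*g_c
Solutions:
 g(c) = C1*cos(c)^(2/3)


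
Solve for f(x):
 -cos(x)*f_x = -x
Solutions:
 f(x) = C1 + Integral(x/cos(x), x)


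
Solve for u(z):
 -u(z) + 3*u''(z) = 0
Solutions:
 u(z) = C1*exp(-sqrt(3)*z/3) + C2*exp(sqrt(3)*z/3)


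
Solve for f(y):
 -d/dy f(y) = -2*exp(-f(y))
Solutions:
 f(y) = log(C1 + 2*y)


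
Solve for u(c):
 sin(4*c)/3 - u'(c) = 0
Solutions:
 u(c) = C1 - cos(4*c)/12


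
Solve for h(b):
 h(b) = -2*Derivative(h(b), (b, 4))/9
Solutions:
 h(b) = (C1*sin(2^(1/4)*sqrt(3)*b/2) + C2*cos(2^(1/4)*sqrt(3)*b/2))*exp(-2^(1/4)*sqrt(3)*b/2) + (C3*sin(2^(1/4)*sqrt(3)*b/2) + C4*cos(2^(1/4)*sqrt(3)*b/2))*exp(2^(1/4)*sqrt(3)*b/2)


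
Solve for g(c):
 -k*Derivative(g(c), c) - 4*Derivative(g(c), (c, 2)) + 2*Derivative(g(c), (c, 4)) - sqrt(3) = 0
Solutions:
 g(c) = C1 + C2*exp(c*(6^(1/3)*(-9*k + 2*sqrt(3)*sqrt(27*k^2/4 - 32))^(1/3)/12 - 2^(1/3)*3^(5/6)*I*(-9*k + 2*sqrt(3)*sqrt(27*k^2/4 - 32))^(1/3)/12 - 8/((-6^(1/3) + 2^(1/3)*3^(5/6)*I)*(-9*k + 2*sqrt(3)*sqrt(27*k^2/4 - 32))^(1/3)))) + C3*exp(c*(6^(1/3)*(-9*k + 2*sqrt(3)*sqrt(27*k^2/4 - 32))^(1/3)/12 + 2^(1/3)*3^(5/6)*I*(-9*k + 2*sqrt(3)*sqrt(27*k^2/4 - 32))^(1/3)/12 + 8/((6^(1/3) + 2^(1/3)*3^(5/6)*I)*(-9*k + 2*sqrt(3)*sqrt(27*k^2/4 - 32))^(1/3)))) + C4*exp(-6^(1/3)*c*((-9*k + 2*sqrt(3)*sqrt(27*k^2/4 - 32))^(1/3) + 4*6^(1/3)/(-9*k + 2*sqrt(3)*sqrt(27*k^2/4 - 32))^(1/3))/6) - sqrt(3)*c/k


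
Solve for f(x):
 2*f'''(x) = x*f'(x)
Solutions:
 f(x) = C1 + Integral(C2*airyai(2^(2/3)*x/2) + C3*airybi(2^(2/3)*x/2), x)


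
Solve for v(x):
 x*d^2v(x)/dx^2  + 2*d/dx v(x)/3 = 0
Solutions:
 v(x) = C1 + C2*x^(1/3)


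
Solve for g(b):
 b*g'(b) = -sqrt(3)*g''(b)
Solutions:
 g(b) = C1 + C2*erf(sqrt(2)*3^(3/4)*b/6)


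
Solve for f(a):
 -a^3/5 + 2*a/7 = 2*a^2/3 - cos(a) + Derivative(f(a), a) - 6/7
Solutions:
 f(a) = C1 - a^4/20 - 2*a^3/9 + a^2/7 + 6*a/7 + sin(a)


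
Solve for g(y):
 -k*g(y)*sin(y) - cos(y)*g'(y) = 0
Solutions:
 g(y) = C1*exp(k*log(cos(y)))


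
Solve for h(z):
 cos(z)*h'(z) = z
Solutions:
 h(z) = C1 + Integral(z/cos(z), z)


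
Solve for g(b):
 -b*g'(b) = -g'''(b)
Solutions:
 g(b) = C1 + Integral(C2*airyai(b) + C3*airybi(b), b)


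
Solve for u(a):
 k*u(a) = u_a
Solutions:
 u(a) = C1*exp(a*k)


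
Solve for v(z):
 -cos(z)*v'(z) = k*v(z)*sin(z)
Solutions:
 v(z) = C1*exp(k*log(cos(z)))


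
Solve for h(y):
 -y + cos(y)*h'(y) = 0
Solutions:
 h(y) = C1 + Integral(y/cos(y), y)


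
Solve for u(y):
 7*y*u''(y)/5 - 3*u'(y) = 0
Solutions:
 u(y) = C1 + C2*y^(22/7)


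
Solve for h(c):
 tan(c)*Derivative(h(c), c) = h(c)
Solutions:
 h(c) = C1*sin(c)


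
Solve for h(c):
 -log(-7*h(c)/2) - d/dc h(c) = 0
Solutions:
 Integral(1/(log(-_y) - log(2) + log(7)), (_y, h(c))) = C1 - c


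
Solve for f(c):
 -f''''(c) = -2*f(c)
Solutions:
 f(c) = C1*exp(-2^(1/4)*c) + C2*exp(2^(1/4)*c) + C3*sin(2^(1/4)*c) + C4*cos(2^(1/4)*c)


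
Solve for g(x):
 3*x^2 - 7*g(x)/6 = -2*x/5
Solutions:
 g(x) = 6*x*(15*x + 2)/35


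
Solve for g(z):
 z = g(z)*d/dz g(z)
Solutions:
 g(z) = -sqrt(C1 + z^2)
 g(z) = sqrt(C1 + z^2)


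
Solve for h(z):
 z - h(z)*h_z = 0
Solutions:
 h(z) = -sqrt(C1 + z^2)
 h(z) = sqrt(C1 + z^2)


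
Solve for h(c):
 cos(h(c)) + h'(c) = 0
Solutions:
 h(c) = pi - asin((C1 + exp(2*c))/(C1 - exp(2*c)))
 h(c) = asin((C1 + exp(2*c))/(C1 - exp(2*c)))


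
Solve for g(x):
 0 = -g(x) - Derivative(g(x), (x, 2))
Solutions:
 g(x) = C1*sin(x) + C2*cos(x)


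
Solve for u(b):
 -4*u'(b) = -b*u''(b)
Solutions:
 u(b) = C1 + C2*b^5


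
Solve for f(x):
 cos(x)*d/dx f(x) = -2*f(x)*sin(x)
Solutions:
 f(x) = C1*cos(x)^2


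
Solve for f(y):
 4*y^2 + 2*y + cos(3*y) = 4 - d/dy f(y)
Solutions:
 f(y) = C1 - 4*y^3/3 - y^2 + 4*y - sin(3*y)/3


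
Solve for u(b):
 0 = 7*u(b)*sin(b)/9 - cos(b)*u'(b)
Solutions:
 u(b) = C1/cos(b)^(7/9)


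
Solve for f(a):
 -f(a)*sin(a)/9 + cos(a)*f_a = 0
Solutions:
 f(a) = C1/cos(a)^(1/9)


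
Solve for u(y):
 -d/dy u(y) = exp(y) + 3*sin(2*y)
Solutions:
 u(y) = C1 - exp(y) + 3*cos(2*y)/2


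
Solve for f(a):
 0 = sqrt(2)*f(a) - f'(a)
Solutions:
 f(a) = C1*exp(sqrt(2)*a)


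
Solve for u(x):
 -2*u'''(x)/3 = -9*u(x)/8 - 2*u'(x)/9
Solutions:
 u(x) = C1*exp(-2^(1/3)*x*(8*2^(1/3)/(sqrt(530417) + 729)^(1/3) + (sqrt(530417) + 729)^(1/3))/24)*sin(2^(1/3)*sqrt(3)*x*(-(sqrt(530417) + 729)^(1/3) + 8*2^(1/3)/(sqrt(530417) + 729)^(1/3))/24) + C2*exp(-2^(1/3)*x*(8*2^(1/3)/(sqrt(530417) + 729)^(1/3) + (sqrt(530417) + 729)^(1/3))/24)*cos(2^(1/3)*sqrt(3)*x*(-(sqrt(530417) + 729)^(1/3) + 8*2^(1/3)/(sqrt(530417) + 729)^(1/3))/24) + C3*exp(2^(1/3)*x*(8*2^(1/3)/(sqrt(530417) + 729)^(1/3) + (sqrt(530417) + 729)^(1/3))/12)


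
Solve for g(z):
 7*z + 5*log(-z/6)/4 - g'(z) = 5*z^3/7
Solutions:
 g(z) = C1 - 5*z^4/28 + 7*z^2/2 + 5*z*log(-z)/4 + 5*z*(-log(6) - 1)/4


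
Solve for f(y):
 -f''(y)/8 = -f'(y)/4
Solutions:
 f(y) = C1 + C2*exp(2*y)


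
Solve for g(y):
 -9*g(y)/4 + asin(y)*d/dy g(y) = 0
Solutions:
 g(y) = C1*exp(9*Integral(1/asin(y), y)/4)


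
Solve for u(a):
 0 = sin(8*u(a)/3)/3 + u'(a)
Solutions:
 a/3 + 3*log(cos(8*u(a)/3) - 1)/16 - 3*log(cos(8*u(a)/3) + 1)/16 = C1


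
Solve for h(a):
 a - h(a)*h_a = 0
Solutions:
 h(a) = -sqrt(C1 + a^2)
 h(a) = sqrt(C1 + a^2)


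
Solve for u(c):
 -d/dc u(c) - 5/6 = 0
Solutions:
 u(c) = C1 - 5*c/6


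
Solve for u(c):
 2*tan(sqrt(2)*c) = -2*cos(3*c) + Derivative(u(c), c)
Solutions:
 u(c) = C1 - sqrt(2)*log(cos(sqrt(2)*c)) + 2*sin(3*c)/3


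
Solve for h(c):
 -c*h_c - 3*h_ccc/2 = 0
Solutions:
 h(c) = C1 + Integral(C2*airyai(-2^(1/3)*3^(2/3)*c/3) + C3*airybi(-2^(1/3)*3^(2/3)*c/3), c)


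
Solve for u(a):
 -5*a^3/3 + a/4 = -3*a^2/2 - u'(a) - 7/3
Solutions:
 u(a) = C1 + 5*a^4/12 - a^3/2 - a^2/8 - 7*a/3


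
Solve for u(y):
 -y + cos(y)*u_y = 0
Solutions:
 u(y) = C1 + Integral(y/cos(y), y)


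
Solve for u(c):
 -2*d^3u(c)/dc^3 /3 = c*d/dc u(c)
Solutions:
 u(c) = C1 + Integral(C2*airyai(-2^(2/3)*3^(1/3)*c/2) + C3*airybi(-2^(2/3)*3^(1/3)*c/2), c)


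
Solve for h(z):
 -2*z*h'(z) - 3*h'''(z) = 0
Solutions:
 h(z) = C1 + Integral(C2*airyai(-2^(1/3)*3^(2/3)*z/3) + C3*airybi(-2^(1/3)*3^(2/3)*z/3), z)


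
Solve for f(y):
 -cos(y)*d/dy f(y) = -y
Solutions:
 f(y) = C1 + Integral(y/cos(y), y)


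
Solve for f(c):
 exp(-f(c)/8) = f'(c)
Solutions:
 f(c) = 8*log(C1 + c/8)


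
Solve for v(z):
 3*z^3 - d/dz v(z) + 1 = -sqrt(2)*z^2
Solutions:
 v(z) = C1 + 3*z^4/4 + sqrt(2)*z^3/3 + z


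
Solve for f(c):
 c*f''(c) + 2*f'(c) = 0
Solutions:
 f(c) = C1 + C2/c


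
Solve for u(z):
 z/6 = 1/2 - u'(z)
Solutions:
 u(z) = C1 - z^2/12 + z/2


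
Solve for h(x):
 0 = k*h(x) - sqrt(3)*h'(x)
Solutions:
 h(x) = C1*exp(sqrt(3)*k*x/3)


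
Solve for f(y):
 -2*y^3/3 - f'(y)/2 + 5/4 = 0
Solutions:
 f(y) = C1 - y^4/3 + 5*y/2


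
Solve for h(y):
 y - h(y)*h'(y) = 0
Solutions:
 h(y) = -sqrt(C1 + y^2)
 h(y) = sqrt(C1 + y^2)


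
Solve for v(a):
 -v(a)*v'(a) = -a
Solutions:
 v(a) = -sqrt(C1 + a^2)
 v(a) = sqrt(C1 + a^2)


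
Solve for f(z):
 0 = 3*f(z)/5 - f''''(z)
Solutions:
 f(z) = C1*exp(-3^(1/4)*5^(3/4)*z/5) + C2*exp(3^(1/4)*5^(3/4)*z/5) + C3*sin(3^(1/4)*5^(3/4)*z/5) + C4*cos(3^(1/4)*5^(3/4)*z/5)


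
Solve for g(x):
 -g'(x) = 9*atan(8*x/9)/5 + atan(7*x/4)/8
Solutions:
 g(x) = C1 - 9*x*atan(8*x/9)/5 - x*atan(7*x/4)/8 + log(49*x^2 + 16)/28 + 81*log(64*x^2 + 81)/80


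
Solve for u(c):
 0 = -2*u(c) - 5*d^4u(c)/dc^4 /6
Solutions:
 u(c) = (C1*sin(3^(1/4)*5^(3/4)*c/5) + C2*cos(3^(1/4)*5^(3/4)*c/5))*exp(-3^(1/4)*5^(3/4)*c/5) + (C3*sin(3^(1/4)*5^(3/4)*c/5) + C4*cos(3^(1/4)*5^(3/4)*c/5))*exp(3^(1/4)*5^(3/4)*c/5)


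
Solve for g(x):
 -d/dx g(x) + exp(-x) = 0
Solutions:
 g(x) = C1 - exp(-x)


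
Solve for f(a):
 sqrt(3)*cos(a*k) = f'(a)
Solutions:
 f(a) = C1 + sqrt(3)*sin(a*k)/k


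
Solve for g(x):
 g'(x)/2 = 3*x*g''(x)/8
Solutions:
 g(x) = C1 + C2*x^(7/3)


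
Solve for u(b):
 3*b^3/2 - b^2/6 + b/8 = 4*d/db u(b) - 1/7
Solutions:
 u(b) = C1 + 3*b^4/32 - b^3/72 + b^2/64 + b/28


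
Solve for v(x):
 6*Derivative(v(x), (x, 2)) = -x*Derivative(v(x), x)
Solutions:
 v(x) = C1 + C2*erf(sqrt(3)*x/6)


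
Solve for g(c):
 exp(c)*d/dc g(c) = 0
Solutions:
 g(c) = C1


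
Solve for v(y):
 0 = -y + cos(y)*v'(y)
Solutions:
 v(y) = C1 + Integral(y/cos(y), y)


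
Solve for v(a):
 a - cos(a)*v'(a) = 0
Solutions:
 v(a) = C1 + Integral(a/cos(a), a)


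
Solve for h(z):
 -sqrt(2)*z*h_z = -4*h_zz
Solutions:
 h(z) = C1 + C2*erfi(2^(3/4)*z/4)


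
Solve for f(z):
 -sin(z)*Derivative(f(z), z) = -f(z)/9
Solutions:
 f(z) = C1*(cos(z) - 1)^(1/18)/(cos(z) + 1)^(1/18)


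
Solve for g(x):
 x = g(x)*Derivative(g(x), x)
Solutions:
 g(x) = -sqrt(C1 + x^2)
 g(x) = sqrt(C1 + x^2)


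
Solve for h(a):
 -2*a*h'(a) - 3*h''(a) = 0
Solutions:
 h(a) = C1 + C2*erf(sqrt(3)*a/3)


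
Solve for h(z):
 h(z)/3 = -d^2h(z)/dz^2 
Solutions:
 h(z) = C1*sin(sqrt(3)*z/3) + C2*cos(sqrt(3)*z/3)


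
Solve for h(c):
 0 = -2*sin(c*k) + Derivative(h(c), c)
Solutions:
 h(c) = C1 - 2*cos(c*k)/k


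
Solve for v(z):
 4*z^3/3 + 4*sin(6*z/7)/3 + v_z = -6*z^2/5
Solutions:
 v(z) = C1 - z^4/3 - 2*z^3/5 + 14*cos(6*z/7)/9


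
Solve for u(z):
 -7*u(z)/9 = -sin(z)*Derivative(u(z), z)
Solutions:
 u(z) = C1*(cos(z) - 1)^(7/18)/(cos(z) + 1)^(7/18)


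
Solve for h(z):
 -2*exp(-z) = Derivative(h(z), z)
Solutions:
 h(z) = C1 + 2*exp(-z)


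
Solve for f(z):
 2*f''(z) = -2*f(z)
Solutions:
 f(z) = C1*sin(z) + C2*cos(z)


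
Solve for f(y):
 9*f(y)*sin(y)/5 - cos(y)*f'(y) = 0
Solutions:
 f(y) = C1/cos(y)^(9/5)


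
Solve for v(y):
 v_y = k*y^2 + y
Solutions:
 v(y) = C1 + k*y^3/3 + y^2/2


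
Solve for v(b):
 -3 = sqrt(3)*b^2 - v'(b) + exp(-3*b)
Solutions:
 v(b) = C1 + sqrt(3)*b^3/3 + 3*b - exp(-3*b)/3


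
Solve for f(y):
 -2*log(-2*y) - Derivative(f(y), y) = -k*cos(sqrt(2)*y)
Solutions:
 f(y) = C1 + sqrt(2)*k*sin(sqrt(2)*y)/2 - 2*y*log(-y) - 2*y*log(2) + 2*y


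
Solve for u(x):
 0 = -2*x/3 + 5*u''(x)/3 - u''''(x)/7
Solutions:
 u(x) = C1 + C2*x + C3*exp(-sqrt(105)*x/3) + C4*exp(sqrt(105)*x/3) + x^3/15


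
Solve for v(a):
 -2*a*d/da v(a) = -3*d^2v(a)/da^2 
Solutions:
 v(a) = C1 + C2*erfi(sqrt(3)*a/3)


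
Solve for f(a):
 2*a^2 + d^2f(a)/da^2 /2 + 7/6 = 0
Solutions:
 f(a) = C1 + C2*a - a^4/3 - 7*a^2/6


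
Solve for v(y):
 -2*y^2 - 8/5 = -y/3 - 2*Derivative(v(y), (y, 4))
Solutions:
 v(y) = C1 + C2*y + C3*y^2 + C4*y^3 + y^6/360 - y^5/720 + y^4/30


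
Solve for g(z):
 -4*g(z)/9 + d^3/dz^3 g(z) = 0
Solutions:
 g(z) = C3*exp(2^(2/3)*3^(1/3)*z/3) + (C1*sin(2^(2/3)*3^(5/6)*z/6) + C2*cos(2^(2/3)*3^(5/6)*z/6))*exp(-2^(2/3)*3^(1/3)*z/6)


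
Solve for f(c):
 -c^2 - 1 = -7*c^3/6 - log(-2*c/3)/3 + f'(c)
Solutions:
 f(c) = C1 + 7*c^4/24 - c^3/3 + c*log(-c)/3 + c*(-4 - log(3) + log(2))/3


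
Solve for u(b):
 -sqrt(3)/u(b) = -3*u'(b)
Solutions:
 u(b) = -sqrt(C1 + 6*sqrt(3)*b)/3
 u(b) = sqrt(C1 + 6*sqrt(3)*b)/3


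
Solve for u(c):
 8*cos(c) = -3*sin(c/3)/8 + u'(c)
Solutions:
 u(c) = C1 + 8*sin(c) - 9*cos(c/3)/8


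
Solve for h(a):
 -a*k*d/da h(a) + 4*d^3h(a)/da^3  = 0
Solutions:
 h(a) = C1 + Integral(C2*airyai(2^(1/3)*a*k^(1/3)/2) + C3*airybi(2^(1/3)*a*k^(1/3)/2), a)


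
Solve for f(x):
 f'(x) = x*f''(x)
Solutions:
 f(x) = C1 + C2*x^2


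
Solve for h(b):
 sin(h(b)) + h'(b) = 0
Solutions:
 h(b) = -acos((-C1 - exp(2*b))/(C1 - exp(2*b))) + 2*pi
 h(b) = acos((-C1 - exp(2*b))/(C1 - exp(2*b)))


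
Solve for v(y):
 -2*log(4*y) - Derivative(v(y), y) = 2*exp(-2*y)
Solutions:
 v(y) = C1 - 2*y*log(y) + 2*y*(1 - 2*log(2)) + exp(-2*y)


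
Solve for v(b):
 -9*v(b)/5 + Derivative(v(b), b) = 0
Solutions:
 v(b) = C1*exp(9*b/5)


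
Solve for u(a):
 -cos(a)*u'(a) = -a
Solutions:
 u(a) = C1 + Integral(a/cos(a), a)


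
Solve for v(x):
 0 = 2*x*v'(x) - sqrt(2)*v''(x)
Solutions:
 v(x) = C1 + C2*erfi(2^(3/4)*x/2)


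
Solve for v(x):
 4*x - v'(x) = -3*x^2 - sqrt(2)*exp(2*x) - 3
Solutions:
 v(x) = C1 + x^3 + 2*x^2 + 3*x + sqrt(2)*exp(2*x)/2


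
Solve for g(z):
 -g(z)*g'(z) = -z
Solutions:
 g(z) = -sqrt(C1 + z^2)
 g(z) = sqrt(C1 + z^2)


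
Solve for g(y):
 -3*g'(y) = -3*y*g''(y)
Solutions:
 g(y) = C1 + C2*y^2


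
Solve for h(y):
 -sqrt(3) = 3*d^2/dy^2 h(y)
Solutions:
 h(y) = C1 + C2*y - sqrt(3)*y^2/6


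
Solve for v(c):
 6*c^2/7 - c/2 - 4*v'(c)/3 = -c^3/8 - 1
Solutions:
 v(c) = C1 + 3*c^4/128 + 3*c^3/14 - 3*c^2/16 + 3*c/4


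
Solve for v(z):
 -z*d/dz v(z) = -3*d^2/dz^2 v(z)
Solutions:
 v(z) = C1 + C2*erfi(sqrt(6)*z/6)


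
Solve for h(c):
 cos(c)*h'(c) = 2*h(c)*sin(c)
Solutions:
 h(c) = C1/cos(c)^2


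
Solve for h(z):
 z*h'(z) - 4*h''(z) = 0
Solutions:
 h(z) = C1 + C2*erfi(sqrt(2)*z/4)


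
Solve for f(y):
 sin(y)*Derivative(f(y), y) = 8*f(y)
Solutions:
 f(y) = C1*(cos(y)^4 - 4*cos(y)^3 + 6*cos(y)^2 - 4*cos(y) + 1)/(cos(y)^4 + 4*cos(y)^3 + 6*cos(y)^2 + 4*cos(y) + 1)


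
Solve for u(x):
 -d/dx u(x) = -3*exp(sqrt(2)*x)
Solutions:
 u(x) = C1 + 3*sqrt(2)*exp(sqrt(2)*x)/2


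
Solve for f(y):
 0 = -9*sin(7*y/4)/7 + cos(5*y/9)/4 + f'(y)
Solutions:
 f(y) = C1 - 9*sin(5*y/9)/20 - 36*cos(7*y/4)/49


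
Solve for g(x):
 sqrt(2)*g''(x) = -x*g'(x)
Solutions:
 g(x) = C1 + C2*erf(2^(1/4)*x/2)


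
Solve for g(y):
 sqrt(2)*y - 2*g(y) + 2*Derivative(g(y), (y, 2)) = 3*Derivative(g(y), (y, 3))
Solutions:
 g(y) = C1*exp(y*(4/(9*sqrt(681) + 235)^(1/3) + 4 + (9*sqrt(681) + 235)^(1/3))/18)*sin(sqrt(3)*y*(-(9*sqrt(681) + 235)^(1/3) + 4/(9*sqrt(681) + 235)^(1/3))/18) + C2*exp(y*(4/(9*sqrt(681) + 235)^(1/3) + 4 + (9*sqrt(681) + 235)^(1/3))/18)*cos(sqrt(3)*y*(-(9*sqrt(681) + 235)^(1/3) + 4/(9*sqrt(681) + 235)^(1/3))/18) + C3*exp(y*(-(9*sqrt(681) + 235)^(1/3) - 4/(9*sqrt(681) + 235)^(1/3) + 2)/9) + sqrt(2)*y/2


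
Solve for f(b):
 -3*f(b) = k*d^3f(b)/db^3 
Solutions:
 f(b) = C1*exp(3^(1/3)*b*(-1/k)^(1/3)) + C2*exp(b*(-1/k)^(1/3)*(-3^(1/3) + 3^(5/6)*I)/2) + C3*exp(-b*(-1/k)^(1/3)*(3^(1/3) + 3^(5/6)*I)/2)


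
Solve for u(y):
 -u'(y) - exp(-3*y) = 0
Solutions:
 u(y) = C1 + exp(-3*y)/3


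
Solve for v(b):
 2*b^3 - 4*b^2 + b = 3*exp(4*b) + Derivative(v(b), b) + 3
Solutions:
 v(b) = C1 + b^4/2 - 4*b^3/3 + b^2/2 - 3*b - 3*exp(4*b)/4


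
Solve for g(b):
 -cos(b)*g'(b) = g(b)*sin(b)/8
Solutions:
 g(b) = C1*cos(b)^(1/8)


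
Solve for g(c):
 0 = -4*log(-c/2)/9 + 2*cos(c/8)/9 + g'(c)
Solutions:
 g(c) = C1 + 4*c*log(-c)/9 - 4*c/9 - 4*c*log(2)/9 - 16*sin(c/8)/9


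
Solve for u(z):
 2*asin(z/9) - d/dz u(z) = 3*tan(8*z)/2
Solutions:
 u(z) = C1 + 2*z*asin(z/9) + 2*sqrt(81 - z^2) + 3*log(cos(8*z))/16


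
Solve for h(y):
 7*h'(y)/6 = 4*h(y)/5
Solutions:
 h(y) = C1*exp(24*y/35)


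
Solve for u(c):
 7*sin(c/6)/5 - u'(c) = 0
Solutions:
 u(c) = C1 - 42*cos(c/6)/5


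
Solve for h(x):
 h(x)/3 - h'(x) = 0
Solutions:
 h(x) = C1*exp(x/3)


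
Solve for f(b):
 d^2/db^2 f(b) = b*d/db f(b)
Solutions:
 f(b) = C1 + C2*erfi(sqrt(2)*b/2)


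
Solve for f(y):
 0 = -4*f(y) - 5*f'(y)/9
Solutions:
 f(y) = C1*exp(-36*y/5)


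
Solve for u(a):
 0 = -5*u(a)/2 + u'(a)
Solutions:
 u(a) = C1*exp(5*a/2)


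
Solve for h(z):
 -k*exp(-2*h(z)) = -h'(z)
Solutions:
 h(z) = log(-sqrt(C1 + 2*k*z))
 h(z) = log(C1 + 2*k*z)/2


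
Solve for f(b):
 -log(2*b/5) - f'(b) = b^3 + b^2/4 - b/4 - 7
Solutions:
 f(b) = C1 - b^4/4 - b^3/12 + b^2/8 - b*log(b) + b*log(5/2) + 8*b


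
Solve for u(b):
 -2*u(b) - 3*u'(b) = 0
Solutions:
 u(b) = C1*exp(-2*b/3)


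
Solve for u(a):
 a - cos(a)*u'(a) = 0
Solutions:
 u(a) = C1 + Integral(a/cos(a), a)


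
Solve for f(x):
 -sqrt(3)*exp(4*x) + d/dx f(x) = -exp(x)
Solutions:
 f(x) = C1 + sqrt(3)*exp(4*x)/4 - exp(x)


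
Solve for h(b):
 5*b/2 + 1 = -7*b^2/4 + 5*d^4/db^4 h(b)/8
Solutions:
 h(b) = C1 + C2*b + C3*b^2 + C4*b^3 + 7*b^6/900 + b^5/30 + b^4/15


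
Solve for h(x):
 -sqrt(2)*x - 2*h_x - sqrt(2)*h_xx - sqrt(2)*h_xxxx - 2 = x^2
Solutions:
 h(x) = C1 + C2*exp(2^(1/6)*3^(1/3)*x*(-2*3^(1/3)/(9 + sqrt(87))^(1/3) + 2^(2/3)*(9 + sqrt(87))^(1/3))/12)*sin(6^(1/6)*x*(6/(9 + sqrt(87))^(1/3) + 6^(2/3)*(9 + sqrt(87))^(1/3))/12) + C3*exp(2^(1/6)*3^(1/3)*x*(-2*3^(1/3)/(9 + sqrt(87))^(1/3) + 2^(2/3)*(9 + sqrt(87))^(1/3))/12)*cos(6^(1/6)*x*(6/(9 + sqrt(87))^(1/3) + 6^(2/3)*(9 + sqrt(87))^(1/3))/12) + C4*exp(-2^(1/6)*3^(1/3)*x*(-2*3^(1/3)/(9 + sqrt(87))^(1/3) + 2^(2/3)*(9 + sqrt(87))^(1/3))/6) - x^3/6 - x


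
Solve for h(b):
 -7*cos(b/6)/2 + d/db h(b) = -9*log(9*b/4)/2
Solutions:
 h(b) = C1 - 9*b*log(b)/2 - 9*b*log(3) + 9*b/2 + 9*b*log(2) + 21*sin(b/6)


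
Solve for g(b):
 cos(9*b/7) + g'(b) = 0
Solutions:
 g(b) = C1 - 7*sin(9*b/7)/9


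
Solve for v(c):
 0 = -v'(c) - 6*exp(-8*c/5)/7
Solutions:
 v(c) = C1 + 15*exp(-8*c/5)/28


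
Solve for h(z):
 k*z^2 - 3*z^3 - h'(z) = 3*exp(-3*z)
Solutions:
 h(z) = C1 + k*z^3/3 - 3*z^4/4 + exp(-3*z)


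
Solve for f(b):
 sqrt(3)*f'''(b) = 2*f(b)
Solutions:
 f(b) = C3*exp(2^(1/3)*3^(5/6)*b/3) + (C1*sin(6^(1/3)*b/2) + C2*cos(6^(1/3)*b/2))*exp(-2^(1/3)*3^(5/6)*b/6)


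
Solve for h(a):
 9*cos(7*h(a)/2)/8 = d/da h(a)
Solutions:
 -9*a/8 - log(sin(7*h(a)/2) - 1)/7 + log(sin(7*h(a)/2) + 1)/7 = C1


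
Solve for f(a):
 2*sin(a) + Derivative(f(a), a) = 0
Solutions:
 f(a) = C1 + 2*cos(a)


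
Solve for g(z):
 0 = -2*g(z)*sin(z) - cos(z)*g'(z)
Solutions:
 g(z) = C1*cos(z)^2


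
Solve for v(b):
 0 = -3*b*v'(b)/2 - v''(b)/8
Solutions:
 v(b) = C1 + C2*erf(sqrt(6)*b)


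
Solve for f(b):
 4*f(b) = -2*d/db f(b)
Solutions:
 f(b) = C1*exp(-2*b)


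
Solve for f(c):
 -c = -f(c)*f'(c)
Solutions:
 f(c) = -sqrt(C1 + c^2)
 f(c) = sqrt(C1 + c^2)


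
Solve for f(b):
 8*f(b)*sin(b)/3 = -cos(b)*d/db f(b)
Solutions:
 f(b) = C1*cos(b)^(8/3)


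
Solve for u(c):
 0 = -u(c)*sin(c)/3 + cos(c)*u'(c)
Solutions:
 u(c) = C1/cos(c)^(1/3)


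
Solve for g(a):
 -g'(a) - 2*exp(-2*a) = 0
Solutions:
 g(a) = C1 + exp(-2*a)


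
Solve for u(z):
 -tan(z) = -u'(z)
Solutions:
 u(z) = C1 - log(cos(z))


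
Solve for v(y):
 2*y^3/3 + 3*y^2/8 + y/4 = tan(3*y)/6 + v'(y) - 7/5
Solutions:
 v(y) = C1 + y^4/6 + y^3/8 + y^2/8 + 7*y/5 + log(cos(3*y))/18


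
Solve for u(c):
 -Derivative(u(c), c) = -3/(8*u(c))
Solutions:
 u(c) = -sqrt(C1 + 3*c)/2
 u(c) = sqrt(C1 + 3*c)/2


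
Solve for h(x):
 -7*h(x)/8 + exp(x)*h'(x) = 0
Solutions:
 h(x) = C1*exp(-7*exp(-x)/8)


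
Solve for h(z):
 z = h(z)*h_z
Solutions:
 h(z) = -sqrt(C1 + z^2)
 h(z) = sqrt(C1 + z^2)


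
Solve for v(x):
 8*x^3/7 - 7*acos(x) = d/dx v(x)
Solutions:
 v(x) = C1 + 2*x^4/7 - 7*x*acos(x) + 7*sqrt(1 - x^2)


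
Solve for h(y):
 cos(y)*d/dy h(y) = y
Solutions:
 h(y) = C1 + Integral(y/cos(y), y)


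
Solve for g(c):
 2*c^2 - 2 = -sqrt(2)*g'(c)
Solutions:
 g(c) = C1 - sqrt(2)*c^3/3 + sqrt(2)*c


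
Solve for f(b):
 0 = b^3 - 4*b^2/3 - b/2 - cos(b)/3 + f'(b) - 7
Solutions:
 f(b) = C1 - b^4/4 + 4*b^3/9 + b^2/4 + 7*b + sin(b)/3


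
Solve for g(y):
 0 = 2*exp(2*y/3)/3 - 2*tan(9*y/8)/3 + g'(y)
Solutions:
 g(y) = C1 - exp(2*y/3) - 16*log(cos(9*y/8))/27


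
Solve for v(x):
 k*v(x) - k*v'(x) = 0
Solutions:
 v(x) = C1*exp(x)


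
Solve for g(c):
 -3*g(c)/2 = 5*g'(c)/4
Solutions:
 g(c) = C1*exp(-6*c/5)


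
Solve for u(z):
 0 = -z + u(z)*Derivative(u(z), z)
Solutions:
 u(z) = -sqrt(C1 + z^2)
 u(z) = sqrt(C1 + z^2)


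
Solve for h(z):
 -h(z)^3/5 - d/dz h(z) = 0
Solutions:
 h(z) = -sqrt(10)*sqrt(-1/(C1 - z))/2
 h(z) = sqrt(10)*sqrt(-1/(C1 - z))/2


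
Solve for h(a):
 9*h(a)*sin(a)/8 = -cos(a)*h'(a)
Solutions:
 h(a) = C1*cos(a)^(9/8)


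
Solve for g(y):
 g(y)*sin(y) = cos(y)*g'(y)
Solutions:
 g(y) = C1/cos(y)


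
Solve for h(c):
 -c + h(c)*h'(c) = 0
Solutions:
 h(c) = -sqrt(C1 + c^2)
 h(c) = sqrt(C1 + c^2)


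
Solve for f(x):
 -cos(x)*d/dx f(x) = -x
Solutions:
 f(x) = C1 + Integral(x/cos(x), x)


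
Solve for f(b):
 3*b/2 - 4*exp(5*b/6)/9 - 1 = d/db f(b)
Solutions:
 f(b) = C1 + 3*b^2/4 - b - 8*exp(5*b/6)/15


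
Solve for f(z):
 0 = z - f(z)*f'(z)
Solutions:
 f(z) = -sqrt(C1 + z^2)
 f(z) = sqrt(C1 + z^2)


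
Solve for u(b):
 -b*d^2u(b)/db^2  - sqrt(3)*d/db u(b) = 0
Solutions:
 u(b) = C1 + C2*b^(1 - sqrt(3))


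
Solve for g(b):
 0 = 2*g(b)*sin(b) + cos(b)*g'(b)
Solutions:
 g(b) = C1*cos(b)^2


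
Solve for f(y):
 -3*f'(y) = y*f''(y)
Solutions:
 f(y) = C1 + C2/y^2


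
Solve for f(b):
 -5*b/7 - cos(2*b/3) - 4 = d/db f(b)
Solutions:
 f(b) = C1 - 5*b^2/14 - 4*b - 3*sin(2*b/3)/2


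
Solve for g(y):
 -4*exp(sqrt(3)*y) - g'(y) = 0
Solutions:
 g(y) = C1 - 4*sqrt(3)*exp(sqrt(3)*y)/3


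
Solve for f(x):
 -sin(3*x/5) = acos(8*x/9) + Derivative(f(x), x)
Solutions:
 f(x) = C1 - x*acos(8*x/9) + sqrt(81 - 64*x^2)/8 + 5*cos(3*x/5)/3


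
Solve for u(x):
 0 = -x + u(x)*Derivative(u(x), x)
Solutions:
 u(x) = -sqrt(C1 + x^2)
 u(x) = sqrt(C1 + x^2)


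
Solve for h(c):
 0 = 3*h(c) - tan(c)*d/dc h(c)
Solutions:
 h(c) = C1*sin(c)^3


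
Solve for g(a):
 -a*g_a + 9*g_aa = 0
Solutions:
 g(a) = C1 + C2*erfi(sqrt(2)*a/6)


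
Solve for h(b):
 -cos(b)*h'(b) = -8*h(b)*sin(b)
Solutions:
 h(b) = C1/cos(b)^8


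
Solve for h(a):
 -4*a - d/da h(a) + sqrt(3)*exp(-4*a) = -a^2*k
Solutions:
 h(a) = C1 + a^3*k/3 - 2*a^2 - sqrt(3)*exp(-4*a)/4


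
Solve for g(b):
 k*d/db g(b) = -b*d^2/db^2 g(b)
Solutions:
 g(b) = C1 + b^(1 - re(k))*(C2*sin(log(b)*Abs(im(k))) + C3*cos(log(b)*im(k)))


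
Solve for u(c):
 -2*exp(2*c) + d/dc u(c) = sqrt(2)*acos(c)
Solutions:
 u(c) = C1 + sqrt(2)*(c*acos(c) - sqrt(1 - c^2)) + exp(2*c)


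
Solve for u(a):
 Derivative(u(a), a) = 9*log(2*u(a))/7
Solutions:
 -7*Integral(1/(log(_y) + log(2)), (_y, u(a)))/9 = C1 - a


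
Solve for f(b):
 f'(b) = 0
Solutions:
 f(b) = C1


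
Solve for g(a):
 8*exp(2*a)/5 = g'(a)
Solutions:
 g(a) = C1 + 4*exp(2*a)/5


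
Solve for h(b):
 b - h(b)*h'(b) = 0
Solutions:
 h(b) = -sqrt(C1 + b^2)
 h(b) = sqrt(C1 + b^2)


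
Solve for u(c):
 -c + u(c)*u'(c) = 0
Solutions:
 u(c) = -sqrt(C1 + c^2)
 u(c) = sqrt(C1 + c^2)


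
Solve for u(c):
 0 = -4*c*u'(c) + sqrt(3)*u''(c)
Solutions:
 u(c) = C1 + C2*erfi(sqrt(2)*3^(3/4)*c/3)


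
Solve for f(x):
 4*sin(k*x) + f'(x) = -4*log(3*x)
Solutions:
 f(x) = C1 - 4*x*log(x) - 4*x*log(3) + 4*x - 4*Piecewise((-cos(k*x)/k, Ne(k, 0)), (0, True))


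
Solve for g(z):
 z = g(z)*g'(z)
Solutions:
 g(z) = -sqrt(C1 + z^2)
 g(z) = sqrt(C1 + z^2)


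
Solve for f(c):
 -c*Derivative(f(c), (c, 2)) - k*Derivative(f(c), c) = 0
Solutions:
 f(c) = C1 + c^(1 - re(k))*(C2*sin(log(c)*Abs(im(k))) + C3*cos(log(c)*im(k)))


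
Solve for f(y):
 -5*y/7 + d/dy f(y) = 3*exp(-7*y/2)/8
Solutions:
 f(y) = C1 + 5*y^2/14 - 3*exp(-7*y/2)/28


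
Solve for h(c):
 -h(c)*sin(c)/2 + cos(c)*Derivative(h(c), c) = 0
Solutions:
 h(c) = C1/sqrt(cos(c))


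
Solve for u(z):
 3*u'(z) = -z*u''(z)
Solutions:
 u(z) = C1 + C2/z^2


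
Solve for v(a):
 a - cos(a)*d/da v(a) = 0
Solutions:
 v(a) = C1 + Integral(a/cos(a), a)


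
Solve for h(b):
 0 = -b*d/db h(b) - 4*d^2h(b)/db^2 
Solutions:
 h(b) = C1 + C2*erf(sqrt(2)*b/4)


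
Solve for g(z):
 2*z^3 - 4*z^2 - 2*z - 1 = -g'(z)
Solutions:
 g(z) = C1 - z^4/2 + 4*z^3/3 + z^2 + z


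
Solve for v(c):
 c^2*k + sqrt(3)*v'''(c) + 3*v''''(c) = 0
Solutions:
 v(c) = C1 + C2*c + C3*c^2 + C4*exp(-sqrt(3)*c/3) - sqrt(3)*c^5*k/180 + c^4*k/12 - sqrt(3)*c^3*k/3


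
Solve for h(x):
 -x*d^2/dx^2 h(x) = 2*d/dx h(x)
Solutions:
 h(x) = C1 + C2/x


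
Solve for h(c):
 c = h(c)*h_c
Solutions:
 h(c) = -sqrt(C1 + c^2)
 h(c) = sqrt(C1 + c^2)


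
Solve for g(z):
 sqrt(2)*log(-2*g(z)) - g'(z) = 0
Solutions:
 -sqrt(2)*Integral(1/(log(-_y) + log(2)), (_y, g(z)))/2 = C1 - z


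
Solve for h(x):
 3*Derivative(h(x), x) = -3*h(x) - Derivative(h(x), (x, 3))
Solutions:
 h(x) = C1*exp(2^(1/3)*x*(-2/(3 + sqrt(13))^(1/3) + 2^(1/3)*(3 + sqrt(13))^(1/3))/4)*sin(2^(1/3)*sqrt(3)*x*(2/(3 + sqrt(13))^(1/3) + 2^(1/3)*(3 + sqrt(13))^(1/3))/4) + C2*exp(2^(1/3)*x*(-2/(3 + sqrt(13))^(1/3) + 2^(1/3)*(3 + sqrt(13))^(1/3))/4)*cos(2^(1/3)*sqrt(3)*x*(2/(3 + sqrt(13))^(1/3) + 2^(1/3)*(3 + sqrt(13))^(1/3))/4) + C3*exp(2^(1/3)*x*(-2^(1/3)*(3 + sqrt(13))^(1/3)/2 + (3 + sqrt(13))^(-1/3)))


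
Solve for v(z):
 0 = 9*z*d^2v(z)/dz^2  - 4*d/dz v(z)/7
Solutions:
 v(z) = C1 + C2*z^(67/63)


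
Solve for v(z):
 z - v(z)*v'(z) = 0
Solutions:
 v(z) = -sqrt(C1 + z^2)
 v(z) = sqrt(C1 + z^2)


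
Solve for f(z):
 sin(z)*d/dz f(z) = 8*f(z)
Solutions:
 f(z) = C1*(cos(z)^4 - 4*cos(z)^3 + 6*cos(z)^2 - 4*cos(z) + 1)/(cos(z)^4 + 4*cos(z)^3 + 6*cos(z)^2 + 4*cos(z) + 1)


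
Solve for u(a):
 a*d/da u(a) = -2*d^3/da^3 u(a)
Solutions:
 u(a) = C1 + Integral(C2*airyai(-2^(2/3)*a/2) + C3*airybi(-2^(2/3)*a/2), a)


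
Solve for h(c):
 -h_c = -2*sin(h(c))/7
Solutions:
 -2*c/7 + log(cos(h(c)) - 1)/2 - log(cos(h(c)) + 1)/2 = C1


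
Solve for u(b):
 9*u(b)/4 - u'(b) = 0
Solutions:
 u(b) = C1*exp(9*b/4)


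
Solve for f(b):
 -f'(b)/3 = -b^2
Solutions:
 f(b) = C1 + b^3


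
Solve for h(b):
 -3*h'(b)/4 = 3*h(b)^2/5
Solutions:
 h(b) = 5/(C1 + 4*b)


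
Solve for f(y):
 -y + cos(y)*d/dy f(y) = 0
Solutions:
 f(y) = C1 + Integral(y/cos(y), y)


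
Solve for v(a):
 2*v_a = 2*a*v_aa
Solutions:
 v(a) = C1 + C2*a^2


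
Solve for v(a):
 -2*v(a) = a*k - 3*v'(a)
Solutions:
 v(a) = C1*exp(2*a/3) - a*k/2 - 3*k/4


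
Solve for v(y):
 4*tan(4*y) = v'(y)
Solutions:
 v(y) = C1 - log(cos(4*y))


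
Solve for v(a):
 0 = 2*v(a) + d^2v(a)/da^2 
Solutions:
 v(a) = C1*sin(sqrt(2)*a) + C2*cos(sqrt(2)*a)
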